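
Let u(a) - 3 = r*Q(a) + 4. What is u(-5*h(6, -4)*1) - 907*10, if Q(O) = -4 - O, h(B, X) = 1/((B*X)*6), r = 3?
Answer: -435605/48 ≈ -9075.1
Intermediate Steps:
h(B, X) = 1/(6*B*X)
u(a) = -5 - 3*a (u(a) = 3 + (3*(-4 - a) + 4) = 3 + ((-12 - 3*a) + 4) = 3 + (-8 - 3*a) = -5 - 3*a)
u(-5*h(6, -4)*1) - 907*10 = (-5 - 3*(-5/(6*6*(-4)))) - 907*10 = (-5 - 3*(-5*(-1)/(6*6*4))) - 9070 = (-5 - 3*(-5*(-1/144))) - 9070 = (-5 - 5/48) - 9070 = -245/48 - 9070 = -435605/48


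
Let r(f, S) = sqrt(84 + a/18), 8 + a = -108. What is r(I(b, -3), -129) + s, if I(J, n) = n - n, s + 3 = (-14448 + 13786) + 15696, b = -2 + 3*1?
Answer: 15031 + sqrt(698)/3 ≈ 15040.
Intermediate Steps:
a = -116 (a = -8 - 108 = -116)
b = 1 (b = -2 + 3 = 1)
s = 15031 (s = -3 + ((-14448 + 13786) + 15696) = -3 + (-662 + 15696) = -3 + 15034 = 15031)
I(J, n) = 0
r(f, S) = sqrt(698)/3 (r(f, S) = sqrt(84 - 116/18) = sqrt(84 - 116*1/18) = sqrt(84 - 58/9) = sqrt(698/9) = sqrt(698)/3)
r(I(b, -3), -129) + s = sqrt(698)/3 + 15031 = 15031 + sqrt(698)/3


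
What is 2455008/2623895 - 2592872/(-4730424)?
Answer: 2302081579979/1551516985185 ≈ 1.4838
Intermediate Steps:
2455008/2623895 - 2592872/(-4730424) = 2455008*(1/2623895) - 2592872*(-1/4730424) = 2455008/2623895 + 324109/591303 = 2302081579979/1551516985185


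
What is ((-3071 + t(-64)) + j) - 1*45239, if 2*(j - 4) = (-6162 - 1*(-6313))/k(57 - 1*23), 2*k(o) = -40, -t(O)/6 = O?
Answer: -1917031/40 ≈ -47926.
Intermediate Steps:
t(O) = -6*O
k(o) = -20 (k(o) = (1/2)*(-40) = -20)
j = 9/40 (j = 4 + ((-6162 - 1*(-6313))/(-20))/2 = 4 + ((-6162 + 6313)*(-1/20))/2 = 4 + (151*(-1/20))/2 = 4 + (1/2)*(-151/20) = 4 - 151/40 = 9/40 ≈ 0.22500)
((-3071 + t(-64)) + j) - 1*45239 = ((-3071 - 6*(-64)) + 9/40) - 1*45239 = ((-3071 + 384) + 9/40) - 45239 = (-2687 + 9/40) - 45239 = -107471/40 - 45239 = -1917031/40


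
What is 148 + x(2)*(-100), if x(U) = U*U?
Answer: -252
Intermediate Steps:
x(U) = U**2
148 + x(2)*(-100) = 148 + 2**2*(-100) = 148 + 4*(-100) = 148 - 400 = -252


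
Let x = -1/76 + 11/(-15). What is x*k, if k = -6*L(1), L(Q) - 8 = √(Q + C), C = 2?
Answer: 3404/95 + 851*√3/190 ≈ 43.589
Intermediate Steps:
x = -851/1140 (x = -1*1/76 + 11*(-1/15) = -1/76 - 11/15 = -851/1140 ≈ -0.74649)
L(Q) = 8 + √(2 + Q) (L(Q) = 8 + √(Q + 2) = 8 + √(2 + Q))
k = -48 - 6*√3 (k = -6*(8 + √(2 + 1)) = -6*(8 + √3) = -48 - 6*√3 ≈ -58.392)
x*k = -851*(-48 - 6*√3)/1140 = 3404/95 + 851*√3/190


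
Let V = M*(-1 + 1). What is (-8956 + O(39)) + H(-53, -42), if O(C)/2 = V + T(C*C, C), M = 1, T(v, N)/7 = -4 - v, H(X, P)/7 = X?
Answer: -30677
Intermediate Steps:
H(X, P) = 7*X
T(v, N) = -28 - 7*v (T(v, N) = 7*(-4 - v) = -28 - 7*v)
V = 0 (V = 1*(-1 + 1) = 1*0 = 0)
O(C) = -56 - 14*C² (O(C) = 2*(0 + (-28 - 7*C*C)) = 2*(0 + (-28 - 7*C²)) = 2*(-28 - 7*C²) = -56 - 14*C²)
(-8956 + O(39)) + H(-53, -42) = (-8956 + (-56 - 14*39²)) + 7*(-53) = (-8956 + (-56 - 14*1521)) - 371 = (-8956 + (-56 - 21294)) - 371 = (-8956 - 21350) - 371 = -30306 - 371 = -30677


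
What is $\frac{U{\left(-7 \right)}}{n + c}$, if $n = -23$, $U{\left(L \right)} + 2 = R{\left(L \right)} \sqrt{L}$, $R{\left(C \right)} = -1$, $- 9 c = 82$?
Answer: $\frac{18}{289} + \frac{9 i \sqrt{7}}{289} \approx 0.062284 + 0.082394 i$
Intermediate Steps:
$c = - \frac{82}{9}$ ($c = \left(- \frac{1}{9}\right) 82 = - \frac{82}{9} \approx -9.1111$)
$U{\left(L \right)} = -2 - \sqrt{L}$
$\frac{U{\left(-7 \right)}}{n + c} = \frac{-2 - \sqrt{-7}}{-23 - \frac{82}{9}} = \frac{-2 - i \sqrt{7}}{- \frac{289}{9}} = - \frac{9 \left(-2 - i \sqrt{7}\right)}{289} = \frac{18}{289} + \frac{9 i \sqrt{7}}{289}$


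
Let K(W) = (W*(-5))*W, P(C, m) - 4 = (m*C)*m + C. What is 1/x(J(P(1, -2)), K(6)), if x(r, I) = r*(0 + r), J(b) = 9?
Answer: 1/81 ≈ 0.012346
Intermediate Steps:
P(C, m) = 4 + C + C*m² (P(C, m) = 4 + ((m*C)*m + C) = 4 + ((C*m)*m + C) = 4 + (C*m² + C) = 4 + (C + C*m²) = 4 + C + C*m²)
K(W) = -5*W² (K(W) = (-5*W)*W = -5*W²)
x(r, I) = r² (x(r, I) = r*r = r²)
1/x(J(P(1, -2)), K(6)) = 1/(9²) = 1/81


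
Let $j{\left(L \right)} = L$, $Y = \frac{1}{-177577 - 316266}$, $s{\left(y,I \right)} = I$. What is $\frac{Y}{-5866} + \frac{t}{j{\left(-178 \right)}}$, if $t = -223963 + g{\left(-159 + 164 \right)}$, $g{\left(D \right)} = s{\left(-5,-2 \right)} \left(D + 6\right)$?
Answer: $\frac{162214586816652}{128911295191} \approx 1258.3$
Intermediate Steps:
$Y = - \frac{1}{493843}$ ($Y = \frac{1}{-493843} = - \frac{1}{493843} \approx -2.0249 \cdot 10^{-6}$)
$g{\left(D \right)} = -12 - 2 D$ ($g{\left(D \right)} = - 2 \left(D + 6\right) = - 2 \left(6 + D\right) = -12 - 2 D$)
$t = -223985$ ($t = -223963 - \left(12 + 2 \left(-159 + 164\right)\right) = -223963 - 22 = -223985$)
$\frac{Y}{-5866} + \frac{t}{j{\left(-178 \right)}} = - \frac{1}{493843 \left(-5866\right)} - \frac{223985}{-178} = \left(- \frac{1}{493843}\right) \left(- \frac{1}{5866}\right) - - \frac{223985}{178} = \frac{1}{2896883038} + \frac{223985}{178} = \frac{162214586816652}{128911295191}$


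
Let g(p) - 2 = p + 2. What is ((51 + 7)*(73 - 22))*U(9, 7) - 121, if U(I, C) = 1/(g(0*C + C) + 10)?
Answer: 139/7 ≈ 19.857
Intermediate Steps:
g(p) = 4 + p (g(p) = 2 + (p + 2) = 2 + (2 + p) = 4 + p)
U(I, C) = 1/(14 + C) (U(I, C) = 1/((4 + (0*C + C)) + 10) = 1/((4 + (0 + C)) + 10) = 1/((4 + C) + 10) = 1/(14 + C))
((51 + 7)*(73 - 22))*U(9, 7) - 121 = ((51 + 7)*(73 - 22))/(14 + 7) - 121 = (58*51)/21 - 121 = 2958*(1/21) - 121 = 986/7 - 121 = 139/7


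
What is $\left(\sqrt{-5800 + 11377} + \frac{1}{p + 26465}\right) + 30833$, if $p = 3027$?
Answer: $\frac{909326837}{29492} + 13 \sqrt{33} \approx 30908.0$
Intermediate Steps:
$\left(\sqrt{-5800 + 11377} + \frac{1}{p + 26465}\right) + 30833 = \left(\sqrt{-5800 + 11377} + \frac{1}{3027 + 26465}\right) + 30833 = \left(\sqrt{5577} + \frac{1}{29492}\right) + 30833 = \left(13 \sqrt{33} + \frac{1}{29492}\right) + 30833 = \left(\frac{1}{29492} + 13 \sqrt{33}\right) + 30833 = \frac{909326837}{29492} + 13 \sqrt{33}$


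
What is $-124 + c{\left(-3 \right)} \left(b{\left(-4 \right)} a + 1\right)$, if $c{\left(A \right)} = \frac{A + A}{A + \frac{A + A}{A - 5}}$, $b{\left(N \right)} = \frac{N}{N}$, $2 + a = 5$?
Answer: $- \frac{340}{3} \approx -113.33$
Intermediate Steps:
$a = 3$ ($a = -2 + 5 = 3$)
$b{\left(N \right)} = 1$
$c{\left(A \right)} = \frac{2 A}{A + \frac{2 A}{-5 + A}}$
$-124 + c{\left(-3 \right)} \left(b{\left(-4 \right)} a + 1\right) = -124 + \frac{2 \left(-5 - 3\right)}{-3 - 3} \left(1 \cdot 3 + 1\right) = -124 + 2 \frac{1}{-6} \left(-8\right) \left(3 + 1\right) = -124 + 2 \left(- \frac{1}{6}\right) \left(-8\right) 4 = -124 + \frac{8}{3} \cdot 4 = -124 + \frac{32}{3} = - \frac{340}{3}$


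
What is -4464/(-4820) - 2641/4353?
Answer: 1675543/5245365 ≈ 0.31943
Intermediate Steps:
-4464/(-4820) - 2641/4353 = -4464*(-1/4820) - 2641*1/4353 = 1116/1205 - 2641/4353 = 1675543/5245365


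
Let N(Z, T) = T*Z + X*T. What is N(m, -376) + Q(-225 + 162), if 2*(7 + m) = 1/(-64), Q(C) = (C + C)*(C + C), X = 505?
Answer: -2741905/16 ≈ -1.7137e+5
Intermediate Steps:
Q(C) = 4*C² (Q(C) = (2*C)*(2*C) = 4*C²)
m = -897/128 (m = -7 + (½)/(-64) = -7 + (½)*(-1/64) = -7 - 1/128 = -897/128 ≈ -7.0078)
N(Z, T) = 505*T + T*Z (N(Z, T) = T*Z + 505*T = 505*T + T*Z)
N(m, -376) + Q(-225 + 162) = -376*(505 - 897/128) + 4*(-225 + 162)² = -376*63743/128 + 4*(-63)² = -2995921/16 + 4*3969 = -2995921/16 + 15876 = -2741905/16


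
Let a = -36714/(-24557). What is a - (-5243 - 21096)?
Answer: 646843537/24557 ≈ 26341.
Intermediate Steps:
a = 36714/24557 (a = -36714*(-1/24557) = 36714/24557 ≈ 1.4951)
a - (-5243 - 21096) = 36714/24557 - (-5243 - 21096) = 36714/24557 - 1*(-26339) = 36714/24557 + 26339 = 646843537/24557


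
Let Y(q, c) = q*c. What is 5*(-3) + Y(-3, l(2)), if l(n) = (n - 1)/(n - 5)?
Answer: -14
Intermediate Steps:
l(n) = (-1 + n)/(-5 + n)
Y(q, c) = c*q
5*(-3) + Y(-3, l(2)) = 5*(-3) + ((-1 + 2)/(-5 + 2))*(-3) = -15 + (1/(-3))*(-3) = -15 - ⅓*1*(-3) = -15 - ⅓*(-3) = -15 + 1 = -14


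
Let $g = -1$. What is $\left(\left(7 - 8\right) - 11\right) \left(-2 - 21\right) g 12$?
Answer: $-3312$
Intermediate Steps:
$\left(\left(7 - 8\right) - 11\right) \left(-2 - 21\right) g 12 = \left(\left(7 - 8\right) - 11\right) \left(-2 - 21\right) \left(-1\right) 12 = \left(\left(7 - 8\right) - 11\right) \left(-23\right) \left(-1\right) 12 = \left(-1 - 11\right) \left(-23\right) \left(-1\right) 12 = \left(-12\right) \left(-23\right) \left(-1\right) 12 = 276 \left(-1\right) 12 = \left(-276\right) 12 = -3312$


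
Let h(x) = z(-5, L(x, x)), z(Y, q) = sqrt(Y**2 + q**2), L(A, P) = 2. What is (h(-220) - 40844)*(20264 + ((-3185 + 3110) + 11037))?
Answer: -1275394744 + 31226*sqrt(29) ≈ -1.2752e+9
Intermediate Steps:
h(x) = sqrt(29) (h(x) = sqrt((-5)**2 + 2**2) = sqrt(25 + 4) = sqrt(29))
(h(-220) - 40844)*(20264 + ((-3185 + 3110) + 11037)) = (sqrt(29) - 40844)*(20264 + ((-3185 + 3110) + 11037)) = (-40844 + sqrt(29))*(20264 + (-75 + 11037)) = (-40844 + sqrt(29))*(20264 + 10962) = (-40844 + sqrt(29))*31226 = -1275394744 + 31226*sqrt(29)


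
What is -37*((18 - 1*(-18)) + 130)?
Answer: -6142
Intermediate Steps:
-37*((18 - 1*(-18)) + 130) = -37*((18 + 18) + 130) = -37*(36 + 130) = -37*166 = -6142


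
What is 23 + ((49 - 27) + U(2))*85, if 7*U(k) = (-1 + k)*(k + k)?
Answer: 13591/7 ≈ 1941.6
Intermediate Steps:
U(k) = 2*k*(-1 + k)/7 (U(k) = ((-1 + k)*(k + k))/7 = ((-1 + k)*(2*k))/7 = (2*k*(-1 + k))/7 = 2*k*(-1 + k)/7)
23 + ((49 - 27) + U(2))*85 = 23 + ((49 - 27) + (2/7)*2*(-1 + 2))*85 = 23 + (22 + (2/7)*2*1)*85 = 23 + (22 + 4/7)*85 = 23 + (158/7)*85 = 23 + 13430/7 = 13591/7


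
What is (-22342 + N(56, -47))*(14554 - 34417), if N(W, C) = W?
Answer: 442666818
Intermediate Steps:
(-22342 + N(56, -47))*(14554 - 34417) = (-22342 + 56)*(14554 - 34417) = -22286*(-19863) = 442666818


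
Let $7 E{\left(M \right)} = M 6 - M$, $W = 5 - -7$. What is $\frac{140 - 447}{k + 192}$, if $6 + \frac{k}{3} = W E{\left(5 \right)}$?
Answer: $- \frac{2149}{2118} \approx -1.0146$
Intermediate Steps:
$W = 12$ ($W = 5 + 7 = 12$)
$E{\left(M \right)} = \frac{5 M}{7}$ ($E{\left(M \right)} = \frac{M 6 - M}{7} = \frac{6 M - M}{7} = \frac{5 M}{7}$)
$k = \frac{774}{7}$ ($k = -18 + 3 \cdot 12 \cdot \frac{5}{7} \cdot 5 = -18 + 3 \cdot 12 \cdot \frac{25}{7} = -18 + 3 \cdot \frac{300}{7} = -18 + \frac{900}{7} = \frac{774}{7} \approx 110.57$)
$\frac{140 - 447}{k + 192} = \frac{140 - 447}{\frac{774}{7} + 192} = \frac{140 - 447}{\frac{2118}{7}} = \left(-307\right) \frac{7}{2118} = - \frac{2149}{2118}$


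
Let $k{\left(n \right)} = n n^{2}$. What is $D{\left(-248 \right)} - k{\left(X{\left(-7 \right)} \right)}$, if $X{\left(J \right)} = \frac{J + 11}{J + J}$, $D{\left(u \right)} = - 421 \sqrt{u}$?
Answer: $\frac{8}{343} - 842 i \sqrt{62} \approx 0.023324 - 6629.9 i$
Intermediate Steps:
$X{\left(J \right)} = \frac{11 + J}{2 J}$
$k{\left(n \right)} = n^{3}$
$D{\left(-248 \right)} - k{\left(X{\left(-7 \right)} \right)} = - 421 \sqrt{-248} - \left(\frac{11 - 7}{2 \left(-7\right)}\right)^{3} = - 421 \cdot 2 i \sqrt{62} - \left(\frac{1}{2} \left(- \frac{1}{7}\right) 4\right)^{3} = - 842 i \sqrt{62} - \left(- \frac{2}{7}\right)^{3} = - 842 i \sqrt{62} - - \frac{8}{343} = - 842 i \sqrt{62} + \frac{8}{343} = \frac{8}{343} - 842 i \sqrt{62}$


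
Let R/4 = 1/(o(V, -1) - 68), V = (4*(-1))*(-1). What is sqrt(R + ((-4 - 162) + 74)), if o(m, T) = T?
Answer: 4*I*sqrt(27393)/69 ≈ 9.5947*I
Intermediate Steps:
V = 4 (V = -4*(-1) = 4)
R = -4/69 (R = 4/(-1 - 68) = 4/(-69) = 4*(-1/69) = -4/69 ≈ -0.057971)
sqrt(R + ((-4 - 162) + 74)) = sqrt(-4/69 + ((-4 - 162) + 74)) = sqrt(-4/69 + (-166 + 74)) = sqrt(-4/69 - 92) = sqrt(-6352/69) = 4*I*sqrt(27393)/69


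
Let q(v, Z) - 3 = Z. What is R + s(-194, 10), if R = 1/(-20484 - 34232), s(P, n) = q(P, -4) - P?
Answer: 10560187/54716 ≈ 193.00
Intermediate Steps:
q(v, Z) = 3 + Z
s(P, n) = -1 - P (s(P, n) = (3 - 4) - P = -1 - P)
R = -1/54716 (R = 1/(-54716) = -1/54716 ≈ -1.8276e-5)
R + s(-194, 10) = -1/54716 + (-1 - 1*(-194)) = -1/54716 + (-1 + 194) = -1/54716 + 193 = 10560187/54716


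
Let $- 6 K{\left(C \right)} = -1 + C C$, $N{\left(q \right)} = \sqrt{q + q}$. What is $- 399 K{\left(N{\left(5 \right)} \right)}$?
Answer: $\frac{1197}{2} \approx 598.5$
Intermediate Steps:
$N{\left(q \right)} = \sqrt{2} \sqrt{q}$ ($N{\left(q \right)} = \sqrt{2 q} = \sqrt{2} \sqrt{q}$)
$K{\left(C \right)} = \frac{1}{6} - \frac{C^{2}}{6}$ ($K{\left(C \right)} = - \frac{-1 + C C}{6} = - \frac{-1 + C^{2}}{6} = \frac{1}{6} - \frac{C^{2}}{6}$)
$- 399 K{\left(N{\left(5 \right)} \right)} = - 399 \left(\frac{1}{6} - \frac{\left(\sqrt{2} \sqrt{5}\right)^{2}}{6}\right) = - 399 \left(\frac{1}{6} - \frac{\left(\sqrt{10}\right)^{2}}{6}\right) = - 399 \left(\frac{1}{6} - \frac{5}{3}\right) = \left(-399\right) \left(- \frac{3}{2}\right) = \frac{1197}{2}$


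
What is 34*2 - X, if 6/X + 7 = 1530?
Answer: 103558/1523 ≈ 67.996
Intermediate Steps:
X = 6/1523 (X = 6/(-7 + 1530) = 6/1523 ≈ 0.0039396)
34*2 - X = 34*2 - 1*6/1523 = 68 - 6/1523 = 103558/1523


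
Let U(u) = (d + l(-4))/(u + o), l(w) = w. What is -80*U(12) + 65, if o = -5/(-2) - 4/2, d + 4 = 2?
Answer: 517/5 ≈ 103.40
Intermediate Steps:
d = -2 (d = -4 + 2 = -2)
o = ½ (o = -5*(-½) - 4*½ = 5/2 - 2 = ½ ≈ 0.50000)
U(u) = -6/(½ + u) (U(u) = (-2 - 4)/(u + ½) = -6/(½ + u))
-80*U(12) + 65 = -(-960)/(1 + 2*12) + 65 = -(-960)/(1 + 24) + 65 = -(-960)/25 + 65 = -80*(-12/25) + 65 = 192/5 + 65 = 517/5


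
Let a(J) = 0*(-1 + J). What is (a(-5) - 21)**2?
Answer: 441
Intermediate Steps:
a(J) = 0
(a(-5) - 21)**2 = (0 - 21)**2 = (-21)**2 = 441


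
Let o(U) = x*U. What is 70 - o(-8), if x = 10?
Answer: 150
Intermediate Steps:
o(U) = 10*U
70 - o(-8) = 70 - 10*(-8) = 70 - 1*(-80) = 70 + 80 = 150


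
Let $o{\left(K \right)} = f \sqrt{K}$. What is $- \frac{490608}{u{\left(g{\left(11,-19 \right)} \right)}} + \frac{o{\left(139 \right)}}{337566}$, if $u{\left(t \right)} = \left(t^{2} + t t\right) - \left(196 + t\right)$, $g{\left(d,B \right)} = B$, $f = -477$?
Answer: $- \frac{490608}{545} - \frac{159 \sqrt{139}}{112522} \approx -900.21$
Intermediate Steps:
$o{\left(K \right)} = - 477 \sqrt{K}$
$u{\left(t \right)} = -196 - t + 2 t^{2}$ ($u{\left(t \right)} = \left(t^{2} + t^{2}\right) - \left(196 + t\right) = 2 t^{2} - \left(196 + t\right) = -196 - t + 2 t^{2}$)
$- \frac{490608}{u{\left(g{\left(11,-19 \right)} \right)}} + \frac{o{\left(139 \right)}}{337566} = - \frac{490608}{-196 - -19 + 2 \left(-19\right)^{2}} + \frac{\left(-477\right) \sqrt{139}}{337566} = - \frac{490608}{-196 + 19 + 2 \cdot 361} + - 477 \sqrt{139} \cdot \frac{1}{337566} = - \frac{490608}{-196 + 19 + 722} - \frac{159 \sqrt{139}}{112522} = - \frac{490608}{545} - \frac{159 \sqrt{139}}{112522}$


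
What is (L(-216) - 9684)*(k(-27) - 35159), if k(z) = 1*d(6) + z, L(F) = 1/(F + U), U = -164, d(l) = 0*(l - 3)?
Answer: 64740850153/190 ≈ 3.4074e+8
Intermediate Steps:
d(l) = 0 (d(l) = 0*(-3 + l) = 0)
L(F) = 1/(-164 + F) (L(F) = 1/(F - 164) = 1/(-164 + F))
k(z) = z (k(z) = 1*0 + z = 0 + z = z)
(L(-216) - 9684)*(k(-27) - 35159) = (1/(-164 - 216) - 9684)*(-27 - 35159) = (1/(-380) - 9684)*(-35186) = (-1/380 - 9684)*(-35186) = -3679921/380*(-35186) = 64740850153/190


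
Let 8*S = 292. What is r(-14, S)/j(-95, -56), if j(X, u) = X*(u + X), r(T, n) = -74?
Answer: -74/14345 ≈ -0.0051586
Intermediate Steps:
S = 73/2 (S = (1/8)*292 = 73/2 ≈ 36.500)
j(X, u) = X*(X + u)
r(-14, S)/j(-95, -56) = -74*(-1/(95*(-95 - 56))) = -74/((-95*(-151))) = -74/14345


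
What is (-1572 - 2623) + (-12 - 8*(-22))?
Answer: -4031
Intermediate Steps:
(-1572 - 2623) + (-12 - 8*(-22)) = -4195 + (-12 + 176) = -4195 + 164 = -4031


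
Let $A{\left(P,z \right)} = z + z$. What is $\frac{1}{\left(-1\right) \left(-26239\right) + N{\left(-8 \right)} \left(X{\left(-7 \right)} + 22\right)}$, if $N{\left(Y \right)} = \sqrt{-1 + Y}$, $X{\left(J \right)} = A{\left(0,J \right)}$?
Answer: $\frac{26239}{688485697} - \frac{24 i}{688485697} \approx 3.8111 \cdot 10^{-5} - 3.4859 \cdot 10^{-8} i$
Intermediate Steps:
$A{\left(P,z \right)} = 2 z$
$X{\left(J \right)} = 2 J$
$\frac{1}{\left(-1\right) \left(-26239\right) + N{\left(-8 \right)} \left(X{\left(-7 \right)} + 22\right)} = \frac{1}{\left(-1\right) \left(-26239\right) + \sqrt{-1 - 8} \left(2 \left(-7\right) + 22\right)} = \frac{1}{26239 + \sqrt{-9} \left(-14 + 22\right)} = \frac{1}{26239 + 3 i 8} = \frac{1}{26239 + 24 i} = \frac{26239 - 24 i}{688485697}$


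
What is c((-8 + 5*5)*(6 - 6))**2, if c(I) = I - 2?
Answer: 4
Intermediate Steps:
c(I) = -2 + I
c((-8 + 5*5)*(6 - 6))**2 = (-2 + (-8 + 5*5)*(6 - 6))**2 = (-2 + (-8 + 25)*0)**2 = (-2 + 17*0)**2 = (-2 + 0)**2 = (-2)**2 = 4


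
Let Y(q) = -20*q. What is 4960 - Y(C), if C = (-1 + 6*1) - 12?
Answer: 4820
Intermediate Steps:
C = -7 (C = (-1 + 6) - 12 = 5 - 12 = -7)
4960 - Y(C) = 4960 - (-20)*(-7) = 4960 - 1*140 = 4960 - 140 = 4820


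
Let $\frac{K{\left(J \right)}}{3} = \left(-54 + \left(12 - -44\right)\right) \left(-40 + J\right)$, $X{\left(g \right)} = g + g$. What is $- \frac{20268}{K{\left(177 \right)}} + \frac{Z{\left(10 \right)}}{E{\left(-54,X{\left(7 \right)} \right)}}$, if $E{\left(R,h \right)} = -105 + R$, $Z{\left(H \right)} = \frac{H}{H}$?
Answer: $- \frac{537239}{21783} \approx -24.663$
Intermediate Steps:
$X{\left(g \right)} = 2 g$
$Z{\left(H \right)} = 1$
$K{\left(J \right)} = -240 + 6 J$ ($K{\left(J \right)} = 3 \left(-54 + \left(12 - -44\right)\right) \left(-40 + J\right) = 3 \left(-54 + \left(12 + 44\right)\right) \left(-40 + J\right) = 3 \left(-54 + 56\right) \left(-40 + J\right) = 3 \cdot 2 \left(-40 + J\right) = 3 \left(-80 + 2 J\right) = -240 + 6 J$)
$- \frac{20268}{K{\left(177 \right)}} + \frac{Z{\left(10 \right)}}{E{\left(-54,X{\left(7 \right)} \right)}} = - \frac{20268}{-240 + 6 \cdot 177} + 1 \frac{1}{-105 - 54} = - \frac{20268}{-240 + 1062} + 1 \frac{1}{-159} = - \frac{20268}{822} + 1 \left(- \frac{1}{159}\right) = \left(-20268\right) \frac{1}{822} - \frac{1}{159} = - \frac{3378}{137} - \frac{1}{159} = - \frac{537239}{21783}$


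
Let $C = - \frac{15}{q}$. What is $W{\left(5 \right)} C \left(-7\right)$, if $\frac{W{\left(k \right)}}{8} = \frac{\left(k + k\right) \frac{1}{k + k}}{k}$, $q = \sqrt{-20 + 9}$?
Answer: $- \frac{168 i \sqrt{11}}{11} \approx - 50.654 i$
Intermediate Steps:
$q = i \sqrt{11}$ ($q = \sqrt{-11} = i \sqrt{11} \approx 3.3166 i$)
$W{\left(k \right)} = \frac{8}{k}$ ($W{\left(k \right)} = 8 \frac{\left(k + k\right) \frac{1}{k + k}}{k} = 8 \frac{2 k \frac{1}{2 k}}{k} = 8 \cdot 1 \frac{1}{k} = \frac{8}{k}$)
$C = \frac{15 i \sqrt{11}}{11}$ ($C = - \frac{15}{i \sqrt{11}} = - 15 \left(- \frac{i \sqrt{11}}{11}\right) = \frac{15 i \sqrt{11}}{11} \approx 4.5227 i$)
$W{\left(5 \right)} C \left(-7\right) = \frac{8}{5} \frac{15 i \sqrt{11}}{11} \left(-7\right) = 8 \cdot \frac{1}{5} \frac{15 i \sqrt{11}}{11} \left(-7\right) = \frac{8 \frac{15 i \sqrt{11}}{11}}{5} \left(-7\right) = \frac{24 i \sqrt{11}}{11} \left(-7\right) = - \frac{168 i \sqrt{11}}{11}$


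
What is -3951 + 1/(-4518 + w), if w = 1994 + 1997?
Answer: -2082178/527 ≈ -3951.0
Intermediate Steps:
w = 3991
-3951 + 1/(-4518 + w) = -3951 + 1/(-4518 + 3991) = -3951 + 1/(-527) = -3951 - 1/527 = -2082178/527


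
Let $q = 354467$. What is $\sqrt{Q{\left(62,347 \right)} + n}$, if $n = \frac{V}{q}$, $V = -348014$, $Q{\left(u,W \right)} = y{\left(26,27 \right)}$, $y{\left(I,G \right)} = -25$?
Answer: $\frac{i \sqrt{3264530830763}}{354467} \approx 5.0972 i$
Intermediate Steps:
$Q{\left(u,W \right)} = -25$
$n = - \frac{348014}{354467} \approx -0.9818$
$\sqrt{Q{\left(62,347 \right)} + n} = \sqrt{-25 - \frac{348014}{354467}} = \sqrt{- \frac{9209689}{354467}} = \frac{i \sqrt{3264530830763}}{354467}$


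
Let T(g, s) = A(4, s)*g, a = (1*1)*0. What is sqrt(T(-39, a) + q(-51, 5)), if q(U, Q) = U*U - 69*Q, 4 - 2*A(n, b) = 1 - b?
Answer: sqrt(8790)/2 ≈ 46.878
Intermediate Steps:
A(n, b) = 3/2 + b/2 (A(n, b) = 2 - (1 - b)/2 = 2 + (-1/2 + b/2) = 3/2 + b/2)
a = 0 (a = 1*0 = 0)
q(U, Q) = U**2 - 69*Q
T(g, s) = g*(3/2 + s/2) (T(g, s) = (3/2 + s/2)*g = g*(3/2 + s/2))
sqrt(T(-39, a) + q(-51, 5)) = sqrt((1/2)*(-39)*(3 + 0) + ((-51)**2 - 69*5)) = sqrt((1/2)*(-39)*3 + (2601 - 345)) = sqrt(-117/2 + 2256) = sqrt(4395/2) = sqrt(8790)/2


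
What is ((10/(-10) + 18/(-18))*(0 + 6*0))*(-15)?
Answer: 0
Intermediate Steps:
((10/(-10) + 18/(-18))*(0 + 6*0))*(-15) = ((10*(-1/10) + 18*(-1/18))*(0 + 0))*(-15) = ((-1 - 1)*0)*(-15) = -2*0*(-15) = 0*(-15) = 0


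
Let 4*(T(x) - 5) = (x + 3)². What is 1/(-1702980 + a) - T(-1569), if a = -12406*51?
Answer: -1431995072485/2335686 ≈ -6.1309e+5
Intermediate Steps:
a = -632706
T(x) = 5 + (3 + x)²/4 (T(x) = 5 + (x + 3)²/4 = 5 + (3 + x)²/4)
1/(-1702980 + a) - T(-1569) = 1/(-1702980 - 632706) - (5 + (3 - 1569)²/4) = 1/(-2335686) - (5 + (¼)*(-1566)²) = -1/2335686 - (5 + (¼)*2452356) = -1/2335686 - (5 + 613089) = -1/2335686 - 1*613094 = -1/2335686 - 613094 = -1431995072485/2335686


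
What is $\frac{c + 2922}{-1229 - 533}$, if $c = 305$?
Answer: $- \frac{3227}{1762} \approx -1.8314$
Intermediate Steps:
$\frac{c + 2922}{-1229 - 533} = \frac{305 + 2922}{-1229 - 533} = \frac{3227}{-1762} = 3227 \left(- \frac{1}{1762}\right) = - \frac{3227}{1762}$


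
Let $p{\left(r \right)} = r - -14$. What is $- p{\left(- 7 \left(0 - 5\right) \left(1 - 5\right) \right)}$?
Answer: $126$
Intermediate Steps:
$p{\left(r \right)} = 14 + r$ ($p{\left(r \right)} = r + 14 = 14 + r$)
$- p{\left(- 7 \left(0 - 5\right) \left(1 - 5\right) \right)} = - (14 - 7 \left(0 - 5\right) \left(1 - 5\right)) = - (14 - 7 \left(\left(-5\right) \left(-4\right)\right)) = - (14 - 140) = \left(-1\right) \left(-126\right) = 126$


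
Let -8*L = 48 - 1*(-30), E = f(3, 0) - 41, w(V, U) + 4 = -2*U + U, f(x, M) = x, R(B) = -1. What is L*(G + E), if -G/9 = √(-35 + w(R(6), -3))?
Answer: 741/2 + 1053*I/2 ≈ 370.5 + 526.5*I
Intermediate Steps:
w(V, U) = -4 - U (w(V, U) = -4 + (-2*U + U) = -4 - U)
E = -38 (E = 3 - 41 = -38)
L = -39/4 (L = -(48 - 1*(-30))/8 = -(48 + 30)/8 = -⅛*78 = -39/4 ≈ -9.7500)
G = -54*I (G = -9*√(-35 + (-4 - 1*(-3))) = -9*√(-35 + (-4 + 3)) = -9*√(-35 - 1) = -54*I ≈ -54.0*I)
L*(G + E) = -39*(-54*I - 38)/4 = -39*(-38 - 54*I)/4 = 741/2 + 1053*I/2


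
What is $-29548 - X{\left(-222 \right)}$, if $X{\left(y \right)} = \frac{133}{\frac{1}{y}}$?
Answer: $-22$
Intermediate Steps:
$X{\left(y \right)} = 133 y$
$-29548 - X{\left(-222 \right)} = -29548 - 133 \left(-222\right) = -29548 - -29526 = -29548 + 29526 = -22$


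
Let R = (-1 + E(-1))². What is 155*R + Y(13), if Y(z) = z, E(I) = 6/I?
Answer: 7608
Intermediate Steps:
R = 49 (R = (-1 + 6/(-1))² = (-1 + 6*(-1))² = (-1 - 6)² = (-7)² = 49)
155*R + Y(13) = 155*49 + 13 = 7595 + 13 = 7608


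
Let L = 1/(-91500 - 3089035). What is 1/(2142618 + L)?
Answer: 3180535/6814671540629 ≈ 4.6672e-7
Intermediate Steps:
L = -1/3180535 (L = 1/(-3180535) = -1/3180535 ≈ -3.1441e-7)
1/(2142618 + L) = 1/(2142618 - 1/3180535) = 1/(6814671540629/3180535) = 3180535/6814671540629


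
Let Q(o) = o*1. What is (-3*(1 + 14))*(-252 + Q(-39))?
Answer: 13095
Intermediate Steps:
Q(o) = o
(-3*(1 + 14))*(-252 + Q(-39)) = (-3*(1 + 14))*(-252 - 39) = -3*15*(-291) = -45*(-291) = 13095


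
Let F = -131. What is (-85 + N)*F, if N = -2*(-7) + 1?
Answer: 9170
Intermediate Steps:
N = 15 (N = 14 + 1 = 15)
(-85 + N)*F = (-85 + 15)*(-131) = -70*(-131) = 9170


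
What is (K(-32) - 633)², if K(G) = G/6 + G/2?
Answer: 3853369/9 ≈ 4.2815e+5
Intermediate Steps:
K(G) = 2*G/3 (K(G) = G*(⅙) + G*(½) = G/6 + G/2 = 2*G/3)
(K(-32) - 633)² = ((⅔)*(-32) - 633)² = (-64/3 - 633)² = (-1963/3)² = 3853369/9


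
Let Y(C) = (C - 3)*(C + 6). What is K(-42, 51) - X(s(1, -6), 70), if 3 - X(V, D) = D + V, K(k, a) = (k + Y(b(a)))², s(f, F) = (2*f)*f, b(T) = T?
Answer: 7257705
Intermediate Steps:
Y(C) = (-3 + C)*(6 + C)
s(f, F) = 2*f²
K(k, a) = (-18 + k + a² + 3*a)² (K(k, a) = (k + (-18 + a² + 3*a))² = (-18 + k + a² + 3*a)²)
X(V, D) = 3 - D - V (X(V, D) = 3 - (D + V) = 3 + (-D - V) = 3 - D - V)
K(-42, 51) - X(s(1, -6), 70) = (-18 - 42 + 51² + 3*51)² - (3 - 1*70 - 2*1²) = (-18 - 42 + 2601 + 153)² - (3 - 70 - 2) = 2694² - (3 - 70 - 1*2) = 7257636 - (3 - 70 - 2) = 7257636 - 1*(-69) = 7257636 + 69 = 7257705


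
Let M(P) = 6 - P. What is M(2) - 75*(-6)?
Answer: 454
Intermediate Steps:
M(2) - 75*(-6) = (6 - 1*2) - 75*(-6) = (6 - 2) + 450 = 4 + 450 = 454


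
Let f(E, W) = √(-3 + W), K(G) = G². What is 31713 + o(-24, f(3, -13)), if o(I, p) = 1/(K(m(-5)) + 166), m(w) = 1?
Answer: 5296072/167 ≈ 31713.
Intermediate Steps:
o(I, p) = 1/167 (o(I, p) = 1/(1² + 166) = 1/(1 + 166) = 1/167)
31713 + o(-24, f(3, -13)) = 31713 + 1/167 = 5296072/167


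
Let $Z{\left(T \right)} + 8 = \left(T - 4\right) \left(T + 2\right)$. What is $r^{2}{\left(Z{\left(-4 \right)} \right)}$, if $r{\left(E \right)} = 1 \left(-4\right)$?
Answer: $16$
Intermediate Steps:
$Z{\left(T \right)} = -8 + \left(-4 + T\right) \left(2 + T\right)$ ($Z{\left(T \right)} = -8 + \left(T - 4\right) \left(T + 2\right) = -8 + \left(-4 + T\right) \left(2 + T\right)$)
$r{\left(E \right)} = -4$
$r^{2}{\left(Z{\left(-4 \right)} \right)} = \left(-4\right)^{2} = 16$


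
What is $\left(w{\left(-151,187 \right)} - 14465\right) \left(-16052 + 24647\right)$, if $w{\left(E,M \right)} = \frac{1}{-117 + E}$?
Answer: $- \frac{33319557495}{268} \approx -1.2433 \cdot 10^{8}$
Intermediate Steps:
$\left(w{\left(-151,187 \right)} - 14465\right) \left(-16052 + 24647\right) = \left(\frac{1}{-117 - 151} - 14465\right) \left(-16052 + 24647\right) = \left(\frac{1}{-268} - 14465\right) 8595 = \left(- \frac{1}{268} - 14465\right) 8595 = \left(- \frac{3876621}{268}\right) 8595 = - \frac{33319557495}{268}$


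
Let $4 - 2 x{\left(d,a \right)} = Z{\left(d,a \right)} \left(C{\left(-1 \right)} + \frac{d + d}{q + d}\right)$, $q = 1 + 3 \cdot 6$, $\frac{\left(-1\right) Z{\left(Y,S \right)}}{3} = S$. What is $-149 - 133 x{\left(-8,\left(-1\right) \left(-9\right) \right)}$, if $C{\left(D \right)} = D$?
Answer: $\frac{87827}{22} \approx 3992.1$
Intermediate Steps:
$Z{\left(Y,S \right)} = - 3 S$
$q = 19$ ($q = 1 + 18 = 19$)
$x{\left(d,a \right)} = 2 + \frac{3 a \left(-1 + \frac{2 d}{19 + d}\right)}{2}$ ($x{\left(d,a \right)} = 2 - \frac{- 3 a \left(-1 + \frac{d + d}{19 + d}\right)}{2} = 2 - \frac{- 3 a \left(-1 + \frac{2 d}{19 + d}\right)}{2} = 2 - \frac{\left(-3\right) a \left(-1 + \frac{2 d}{19 + d}\right)}{2} = 2 + \frac{3 a \left(-1 + \frac{2 d}{19 + d}\right)}{2}$)
$-149 - 133 x{\left(-8,\left(-1\right) \left(-9\right) \right)} = -149 - 133 \frac{76 - 57 \left(\left(-1\right) \left(-9\right)\right) + 4 \left(-8\right) + 3 \left(\left(-1\right) \left(-9\right)\right) \left(-8\right)}{2 \left(19 - 8\right)} = -149 - 133 \frac{76 - 513 - 32 + 3 \cdot 9 \left(-8\right)}{2 \cdot 11} = -149 - 133 \cdot \frac{1}{2} \cdot \frac{1}{11} \left(76 - 513 - 32 - 216\right) = -149 - 133 \cdot \frac{1}{2} \cdot \frac{1}{11} \left(-685\right) = -149 - - \frac{91105}{22} = -149 + \frac{91105}{22} = \frac{87827}{22}$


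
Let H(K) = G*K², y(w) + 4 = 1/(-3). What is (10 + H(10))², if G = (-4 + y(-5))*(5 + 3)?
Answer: 398800900/9 ≈ 4.4311e+7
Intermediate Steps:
y(w) = -13/3 (y(w) = -4 + 1/(-3) = -4 - ⅓ = -13/3)
G = -200/3 (G = (-4 - 13/3)*(5 + 3) = -25/3*8 = -200/3 ≈ -66.667)
H(K) = -200*K²/3
(10 + H(10))² = (10 - 200/3*10²)² = (10 - 200/3*100)² = (10 - 20000/3)² = (-19970/3)² = 398800900/9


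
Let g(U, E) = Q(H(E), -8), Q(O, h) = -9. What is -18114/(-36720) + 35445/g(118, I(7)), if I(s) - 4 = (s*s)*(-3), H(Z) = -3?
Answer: -24099581/6120 ≈ -3937.8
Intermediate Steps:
I(s) = 4 - 3*s² (I(s) = 4 + (s*s)*(-3) = 4 + s²*(-3) = 4 - 3*s²)
g(U, E) = -9
-18114/(-36720) + 35445/g(118, I(7)) = -18114/(-36720) + 35445/(-9) = -18114*(-1/36720) + 35445*(-⅑) = 3019/6120 - 11815/3 = -24099581/6120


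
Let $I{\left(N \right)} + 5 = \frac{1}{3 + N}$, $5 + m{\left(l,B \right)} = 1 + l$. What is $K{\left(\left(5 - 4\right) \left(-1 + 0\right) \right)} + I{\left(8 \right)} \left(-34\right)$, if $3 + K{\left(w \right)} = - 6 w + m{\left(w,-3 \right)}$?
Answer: $\frac{1814}{11} \approx 164.91$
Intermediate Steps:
$m{\left(l,B \right)} = -4 + l$ ($m{\left(l,B \right)} = -5 + \left(1 + l\right) = -4 + l$)
$I{\left(N \right)} = -5 + \frac{1}{3 + N}$
$K{\left(w \right)} = -7 - 5 w$ ($K{\left(w \right)} = -3 - \left(4 + 5 w\right) = -7 - 5 w$)
$K{\left(\left(5 - 4\right) \left(-1 + 0\right) \right)} + I{\left(8 \right)} \left(-34\right) = \left(-7 - 5 \left(5 - 4\right) \left(-1 + 0\right)\right) + \frac{-14 - 40}{3 + 8} \left(-34\right) = \left(-7 - 5 \cdot 1 \left(-1\right)\right) + \frac{-14 - 40}{11} \left(-34\right) = \left(-7 - -5\right) + \frac{1}{11} \left(-54\right) \left(-34\right) = \left(-7 + 5\right) - - \frac{1836}{11} = -2 + \frac{1836}{11} = \frac{1814}{11}$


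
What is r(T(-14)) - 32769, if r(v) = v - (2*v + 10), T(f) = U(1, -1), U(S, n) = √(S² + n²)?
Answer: -32779 - √2 ≈ -32780.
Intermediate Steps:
T(f) = √2 (T(f) = √(1² + (-1)²) = √(1 + 1) = √2)
r(v) = -10 - v (r(v) = v - (10 + 2*v) = v + (-10 - 2*v) = -10 - v)
r(T(-14)) - 32769 = (-10 - √2) - 32769 = -32779 - √2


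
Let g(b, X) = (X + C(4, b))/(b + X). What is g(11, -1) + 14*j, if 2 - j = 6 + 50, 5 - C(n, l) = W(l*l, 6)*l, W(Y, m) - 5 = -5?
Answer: -3778/5 ≈ -755.60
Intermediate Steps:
W(Y, m) = 0 (W(Y, m) = 5 - 5 = 0)
C(n, l) = 5 (C(n, l) = 5 - 0*l = 5 - 1*0 = 5 + 0 = 5)
j = -54 (j = 2 - (6 + 50) = 2 - 1*56 = 2 - 56 = -54)
g(b, X) = (5 + X)/(X + b) (g(b, X) = (X + 5)/(b + X) = (5 + X)/(X + b))
g(11, -1) + 14*j = (5 - 1)/(-1 + 11) + 14*(-54) = 4/10 - 756 = (⅒)*4 - 756 = ⅖ - 756 = -3778/5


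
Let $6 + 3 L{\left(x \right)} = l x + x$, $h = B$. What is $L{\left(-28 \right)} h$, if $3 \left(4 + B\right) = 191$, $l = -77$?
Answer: $\frac{379838}{9} \approx 42204.0$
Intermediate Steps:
$B = \frac{179}{3}$ ($B = -4 + \frac{1}{3} \cdot 191 = -4 + \frac{191}{3} = \frac{179}{3} \approx 59.667$)
$h = \frac{179}{3} \approx 59.667$
$L{\left(x \right)} = -2 - \frac{76 x}{3}$ ($L{\left(x \right)} = -2 + \frac{- 77 x + x}{3} = -2 + \frac{\left(-76\right) x}{3} = -2 - \frac{76 x}{3}$)
$L{\left(-28 \right)} h = \left(-2 - - \frac{2128}{3}\right) \frac{179}{3} = \left(-2 + \frac{2128}{3}\right) \frac{179}{3} = \frac{2122}{3} \cdot \frac{179}{3} = \frac{379838}{9}$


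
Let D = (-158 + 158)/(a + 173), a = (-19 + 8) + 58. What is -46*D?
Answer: 0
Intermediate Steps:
a = 47 (a = -11 + 58 = 47)
D = 0 (D = (-158 + 158)/(47 + 173) = 0/220 = 0*(1/220) = 0)
-46*D = -46*0 = 0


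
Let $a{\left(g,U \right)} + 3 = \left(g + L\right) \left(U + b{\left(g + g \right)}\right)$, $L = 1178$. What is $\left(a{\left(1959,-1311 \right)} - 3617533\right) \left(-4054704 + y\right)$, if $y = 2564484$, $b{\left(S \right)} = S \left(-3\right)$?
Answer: $66467449627020$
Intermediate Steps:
$b{\left(S \right)} = - 3 S$
$a{\left(g,U \right)} = -3 + \left(1178 + g\right) \left(U - 6 g\right)$ ($a{\left(g,U \right)} = -3 + \left(g + 1178\right) \left(U - 3 \left(g + g\right)\right) = -3 + \left(1178 + g\right) \left(U - 3 \cdot 2 g\right) = -3 + \left(1178 + g\right) \left(U - 6 g\right)$)
$\left(a{\left(1959,-1311 \right)} - 3617533\right) \left(-4054704 + y\right) = \left(\left(-3 - 13846212 - 6 \cdot 1959^{2} + 1178 \left(-1311\right) - 2568249\right) - 3617533\right) \left(-4054704 + 2564484\right) = \left(\left(-3 - 13846212 - 23026086 - 1544358 - 2568249\right) - 3617533\right) \left(-1490220\right) = \left(-40984908 - 3617533\right) \left(-1490220\right) = \left(-44602441\right) \left(-1490220\right) = 66467449627020$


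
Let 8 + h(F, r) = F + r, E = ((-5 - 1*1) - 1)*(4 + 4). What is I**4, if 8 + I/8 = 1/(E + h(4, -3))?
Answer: 266394626560000/15752961 ≈ 1.6911e+7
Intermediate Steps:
E = -56 (E = ((-5 - 1) - 1)*8 = (-6 - 1)*8 = -7*8 = -56)
h(F, r) = -8 + F + r (h(F, r) = -8 + (F + r) = -8 + F + r)
I = -4040/63 (I = -64 + 8/(-56 + (-8 + 4 - 3)) = -64 + 8/(-56 - 7) = -64 + 8/(-63) = -64 + 8*(-1/63) = -64 - 8/63 = -4040/63 ≈ -64.127)
I**4 = (-4040/63)**4 = 266394626560000/15752961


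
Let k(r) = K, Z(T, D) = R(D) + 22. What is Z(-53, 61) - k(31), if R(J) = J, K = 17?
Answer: 66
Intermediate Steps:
Z(T, D) = 22 + D (Z(T, D) = D + 22 = 22 + D)
k(r) = 17
Z(-53, 61) - k(31) = (22 + 61) - 1*17 = 83 - 17 = 66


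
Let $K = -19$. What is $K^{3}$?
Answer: $-6859$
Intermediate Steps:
$K^{3} = \left(-19\right)^{3} = -6859$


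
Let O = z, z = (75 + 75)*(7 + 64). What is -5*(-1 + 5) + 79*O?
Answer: 841330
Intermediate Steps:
z = 10650 (z = 150*71 = 10650)
O = 10650
-5*(-1 + 5) + 79*O = -5*(-1 + 5) + 79*10650 = -5*4 + 841350 = -20 + 841350 = 841330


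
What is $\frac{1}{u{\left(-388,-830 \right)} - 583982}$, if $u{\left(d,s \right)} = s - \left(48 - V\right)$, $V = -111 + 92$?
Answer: $- \frac{1}{584879} \approx -1.7098 \cdot 10^{-6}$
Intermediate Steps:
$V = -19$
$u{\left(d,s \right)} = -67 + s$ ($u{\left(d,s \right)} = s - \left(48 - -19\right) = s - \left(48 + 19\right) = s - 67 = -67 + s$)
$\frac{1}{u{\left(-388,-830 \right)} - 583982} = \frac{1}{\left(-67 - 830\right) - 583982} = \frac{1}{-897 - 583982} = \frac{1}{-584879} = - \frac{1}{584879}$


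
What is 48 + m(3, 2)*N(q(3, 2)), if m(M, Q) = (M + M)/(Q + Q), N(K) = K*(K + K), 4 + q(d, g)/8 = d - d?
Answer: 3120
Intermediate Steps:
q(d, g) = -32 (q(d, g) = -32 + 8*(d - d) = -32 + 8*0 = -32 + 0 = -32)
N(K) = 2*K**2 (N(K) = K*(2*K) = 2*K**2)
m(M, Q) = M/Q (m(M, Q) = (2*M)/((2*Q)) = (2*M)*(1/(2*Q)) = M/Q)
48 + m(3, 2)*N(q(3, 2)) = 48 + (3/2)*(2*(-32)**2) = 48 + (3*(1/2))*(2*1024) = 48 + (3/2)*2048 = 48 + 3072 = 3120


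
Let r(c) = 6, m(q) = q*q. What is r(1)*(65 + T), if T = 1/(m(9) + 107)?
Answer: 36663/94 ≈ 390.03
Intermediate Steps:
m(q) = q**2
T = 1/188 (T = 1/(9**2 + 107) = 1/(81 + 107) = 1/188 ≈ 0.0053191)
r(1)*(65 + T) = 6*(65 + 1/188) = 6*(12221/188) = 36663/94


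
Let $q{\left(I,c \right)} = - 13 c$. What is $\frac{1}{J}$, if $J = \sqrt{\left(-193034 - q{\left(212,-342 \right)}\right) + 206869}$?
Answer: $\frac{\sqrt{9389}}{9389} \approx 0.01032$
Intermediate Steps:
$J = \sqrt{9389}$ ($J = \sqrt{\left(-193034 - \left(-13\right) \left(-342\right)\right) + 206869} = \sqrt{\left(-193034 - 4446\right) + 206869} = \sqrt{-197480 + 206869} = \sqrt{9389} \approx 96.897$)
$\frac{1}{J} = \frac{1}{\sqrt{9389}} = \frac{\sqrt{9389}}{9389}$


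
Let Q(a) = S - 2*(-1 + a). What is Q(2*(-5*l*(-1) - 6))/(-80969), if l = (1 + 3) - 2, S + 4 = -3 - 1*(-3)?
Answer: 18/80969 ≈ 0.00022231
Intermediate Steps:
S = -4 (S = -4 + (-3 - 1*(-3)) = -4 + (-3 + 3) = -4 + 0 = -4)
l = 2 (l = 4 - 2 = 2)
Q(a) = -2 - 2*a (Q(a) = -4 - 2*(-1 + a) = -4 + (2 - 2*a) = -2 - 2*a)
Q(2*(-5*l*(-1) - 6))/(-80969) = (-2 - 4*(-5*2*(-1) - 6))/(-80969) = (-2 - 4*(-10*(-1) - 6))*(-1/80969) = (-2 - 4*(10 - 6))*(-1/80969) = (-2 - 4*4)*(-1/80969) = (-2 - 2*8)*(-1/80969) = (-2 - 16)*(-1/80969) = -18*(-1/80969) = 18/80969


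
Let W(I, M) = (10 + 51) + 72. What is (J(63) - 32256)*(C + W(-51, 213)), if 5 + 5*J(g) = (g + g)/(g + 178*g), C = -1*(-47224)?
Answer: -1367197205641/895 ≈ -1.5276e+9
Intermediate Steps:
W(I, M) = 133 (W(I, M) = 61 + 72 = 133)
C = 47224
J(g) = -893/895 (J(g) = -1 + ((g + g)/(g + 178*g))/5 = -1 + ((2*g)/((179*g)))/5 = -1 + ((2*g)*(1/(179*g)))/5 = -1 + (1/5)*(2/179) = -1 + 2/895 = -893/895)
(J(63) - 32256)*(C + W(-51, 213)) = (-893/895 - 32256)*(47224 + 133) = -28870013/895*47357 = -1367197205641/895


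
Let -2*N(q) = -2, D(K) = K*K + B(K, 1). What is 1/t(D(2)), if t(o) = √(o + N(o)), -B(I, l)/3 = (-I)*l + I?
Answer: √5/5 ≈ 0.44721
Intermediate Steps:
B(I, l) = -3*I + 3*I*l (B(I, l) = -3*((-I)*l + I) = -3*(-I*l + I) = -3*(I - I*l) = -3*I + 3*I*l)
D(K) = K² (D(K) = K*K + 3*K*(-1 + 1) = K² + 3*K*0 = K² + 0 = K²)
N(q) = 1 (N(q) = -½*(-2) = 1)
t(o) = √(1 + o) (t(o) = √(o + 1) = √(1 + o))
1/t(D(2)) = 1/(√(1 + 2²)) = 1/(√(1 + 4)) = 1/(√5) = √5/5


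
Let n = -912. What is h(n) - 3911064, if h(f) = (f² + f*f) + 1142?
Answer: -2246434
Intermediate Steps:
h(f) = 1142 + 2*f² (h(f) = (f² + f²) + 1142 = 2*f² + 1142 = 1142 + 2*f²)
h(n) - 3911064 = (1142 + 2*(-912)²) - 3911064 = (1142 + 2*831744) - 3911064 = (1142 + 1663488) - 3911064 = 1664630 - 3911064 = -2246434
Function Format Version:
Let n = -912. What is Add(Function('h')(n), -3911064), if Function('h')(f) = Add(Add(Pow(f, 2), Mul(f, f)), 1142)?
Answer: -2246434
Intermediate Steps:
Function('h')(f) = Add(1142, Mul(2, Pow(f, 2))) (Function('h')(f) = Add(Add(Pow(f, 2), Pow(f, 2)), 1142) = Add(Mul(2, Pow(f, 2)), 1142) = Add(1142, Mul(2, Pow(f, 2))))
Add(Function('h')(n), -3911064) = Add(Add(1142, Mul(2, Pow(-912, 2))), -3911064) = Add(Add(1142, Mul(2, 831744)), -3911064) = Add(Add(1142, 1663488), -3911064) = Add(1664630, -3911064) = -2246434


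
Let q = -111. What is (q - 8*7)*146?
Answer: -24382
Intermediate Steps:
(q - 8*7)*146 = (-111 - 8*7)*146 = (-111 - 56)*146 = -167*146 = -24382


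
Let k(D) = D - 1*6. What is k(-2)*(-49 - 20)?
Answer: 552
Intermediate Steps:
k(D) = -6 + D (k(D) = D - 6 = -6 + D)
k(-2)*(-49 - 20) = (-6 - 2)*(-49 - 20) = -8*(-69) = 552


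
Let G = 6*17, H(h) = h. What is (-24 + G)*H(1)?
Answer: 78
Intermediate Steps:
G = 102
(-24 + G)*H(1) = (-24 + 102)*1 = 78*1 = 78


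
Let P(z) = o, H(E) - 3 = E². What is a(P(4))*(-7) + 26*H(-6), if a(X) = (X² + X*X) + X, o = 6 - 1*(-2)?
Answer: 62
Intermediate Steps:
H(E) = 3 + E²
o = 8 (o = 6 + 2 = 8)
P(z) = 8
a(X) = X + 2*X² (a(X) = (X² + X²) + X = 2*X² + X = X + 2*X²)
a(P(4))*(-7) + 26*H(-6) = (8*(1 + 2*8))*(-7) + 26*(3 + (-6)²) = (8*(1 + 16))*(-7) + 26*(3 + 36) = (8*17)*(-7) + 26*39 = 136*(-7) + 1014 = -952 + 1014 = 62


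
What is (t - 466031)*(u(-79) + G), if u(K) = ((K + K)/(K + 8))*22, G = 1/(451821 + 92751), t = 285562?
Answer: -341615607008867/38664612 ≈ -8.8354e+6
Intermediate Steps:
G = 1/544572 ≈ 1.8363e-6
u(K) = 44*K/(8 + K) (u(K) = ((2*K)/(8 + K))*22 = (2*K/(8 + K))*22 = 44*K/(8 + K))
(t - 466031)*(u(-79) + G) = (285562 - 466031)*(44*(-79)/(8 - 79) + 1/544572) = -180469*(44*(-79)/(-71) + 1/544572) = -180469*(44*(-79)*(-1/71) + 1/544572) = -180469*(3476/71 + 1/544572) = -180469*1892932343/38664612 = -341615607008867/38664612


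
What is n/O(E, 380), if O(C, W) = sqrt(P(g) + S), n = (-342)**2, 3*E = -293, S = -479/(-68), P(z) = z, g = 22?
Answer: 233928*sqrt(1343)/395 ≈ 21703.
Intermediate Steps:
S = 479/68 (S = -479*(-1/68) = 479/68 ≈ 7.0441)
E = -293/3 (E = (1/3)*(-293) = -293/3 ≈ -97.667)
n = 116964
O(C, W) = 5*sqrt(1343)/34 (O(C, W) = sqrt(22 + 479/68) = sqrt(1975/68) = 5*sqrt(1343)/34)
n/O(E, 380) = 116964/((5*sqrt(1343)/34)) = 116964*(2*sqrt(1343)/395) = 233928*sqrt(1343)/395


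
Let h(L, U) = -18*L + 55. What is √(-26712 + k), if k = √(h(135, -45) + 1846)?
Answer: √(-26712 + 23*I) ≈ 0.0704 + 163.44*I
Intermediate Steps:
h(L, U) = 55 - 18*L
k = 23*I (k = √((55 - 18*135) + 1846) = √((55 - 2430) + 1846) = √(-2375 + 1846) = √(-529) = 23*I ≈ 23.0*I)
√(-26712 + k) = √(-26712 + 23*I)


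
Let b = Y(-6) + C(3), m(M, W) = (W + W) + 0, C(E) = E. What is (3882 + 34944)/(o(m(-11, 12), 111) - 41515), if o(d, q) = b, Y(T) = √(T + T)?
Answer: -402936228/430811539 - 19413*I*√3/430811539 ≈ -0.9353 - 7.8049e-5*I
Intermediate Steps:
Y(T) = √2*√T (Y(T) = √(2*T) = √2*√T)
m(M, W) = 2*W (m(M, W) = 2*W + 0 = 2*W)
b = 3 + 2*I*√3 (b = √2*√(-6) + 3 = √2*(I*√6) + 3 = 2*I*√3 + 3 = 3 + 2*I*√3 ≈ 3.0 + 3.4641*I)
o(d, q) = 3 + 2*I*√3
(3882 + 34944)/(o(m(-11, 12), 111) - 41515) = (3882 + 34944)/((3 + 2*I*√3) - 41515) = 38826/(-41512 + 2*I*√3)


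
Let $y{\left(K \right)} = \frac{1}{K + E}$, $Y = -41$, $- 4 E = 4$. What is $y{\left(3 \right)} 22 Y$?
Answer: $-451$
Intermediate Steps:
$E = -1$ ($E = \left(- \frac{1}{4}\right) 4 = -1$)
$y{\left(K \right)} = \frac{1}{-1 + K}$ ($y{\left(K \right)} = \frac{1}{K - 1} = \frac{1}{-1 + K}$)
$y{\left(3 \right)} 22 Y = \frac{1}{-1 + 3} \cdot 22 \left(-41\right) = \frac{1}{2} \cdot 22 \left(-41\right) = 11 \left(-41\right) = -451$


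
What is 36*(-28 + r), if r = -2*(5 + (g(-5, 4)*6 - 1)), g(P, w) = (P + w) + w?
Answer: -2592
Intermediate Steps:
g(P, w) = P + 2*w
r = -44 (r = -2*(5 + ((-5 + 2*4)*6 - 1)) = -2*(5 + ((-5 + 8)*6 - 1)) = -2*(5 + (3*6 - 1)) = -2*(5 + (18 - 1)) = -2*(5 + 17) = -2*22 = -44)
36*(-28 + r) = 36*(-28 - 44) = 36*(-72) = -2592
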